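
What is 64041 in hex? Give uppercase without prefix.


64041 = FA29 hex

FA29


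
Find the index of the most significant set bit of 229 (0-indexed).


0b11100101. Highest set bit at position 7

7


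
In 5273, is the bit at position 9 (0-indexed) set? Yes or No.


0b1010010011001, bit 9 = 0. No

No


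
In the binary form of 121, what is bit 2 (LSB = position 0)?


0b1111001, position 2 = 0

0


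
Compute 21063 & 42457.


0b101001001000111 & 0b1010010111011001 = 0b1000001 = 65

65


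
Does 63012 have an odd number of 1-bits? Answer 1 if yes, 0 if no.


0b1111011000100100 has 8 ones => parity 0

0


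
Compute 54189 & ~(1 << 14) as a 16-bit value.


54189 & ~(1 << 14) = 37805

37805


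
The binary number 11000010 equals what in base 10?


11000010 in decimal = 194

194


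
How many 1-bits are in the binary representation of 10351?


0b10100001101111 has 8 set bits

8


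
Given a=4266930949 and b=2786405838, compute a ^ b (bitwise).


4266930949 ^ 2786405838 = 1480662731

1480662731


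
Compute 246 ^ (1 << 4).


246 ^ (1 << 4) = 246 ^ 16 = 230

230


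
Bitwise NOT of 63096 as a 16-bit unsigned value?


~0b1111011001111000 = 0b100110000111 = 2439 (16-bit unsigned)

2439


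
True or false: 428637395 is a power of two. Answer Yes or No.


0b11001100011000111110011010011. Multiple bits set => No

No


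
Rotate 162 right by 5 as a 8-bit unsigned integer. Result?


Rotate 0b10100010 right by 5 (8-bit) = 0b10101 = 21

21


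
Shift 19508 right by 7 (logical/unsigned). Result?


0b100110000110100 >> 7 = 0b10011000 = 152

152


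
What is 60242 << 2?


0b1110101101010010 << 2 = 0b111010110101001000 = 240968

240968


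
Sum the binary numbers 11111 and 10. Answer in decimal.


11111 + 10 = 100001 = 33

33


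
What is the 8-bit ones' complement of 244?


244 ^ 255 = 11

11


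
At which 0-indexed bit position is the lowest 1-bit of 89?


0b1011001. Lowest set bit at position 0

0


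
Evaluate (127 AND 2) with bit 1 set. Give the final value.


Step 1: 127 & 2 = 2
Step 2: 2 | (1 << 1) = 2 | 2 = 2

2


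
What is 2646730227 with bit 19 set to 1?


2646730227 | (1 << 19) = 2646730227 | 524288 = 2647254515

2647254515


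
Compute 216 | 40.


0b11011000 | 0b101000 = 0b11111000 = 248

248


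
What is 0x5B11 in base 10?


5B11 hex = 23313 decimal

23313


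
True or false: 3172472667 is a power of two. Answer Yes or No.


0b10111101000110000001011101011011. Multiple bits set => No

No


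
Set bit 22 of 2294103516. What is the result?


2294103516 | (1 << 22) = 2294103516 | 4194304 = 2298297820

2298297820


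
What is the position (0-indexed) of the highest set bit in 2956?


0b101110001100. Highest set bit at position 11

11


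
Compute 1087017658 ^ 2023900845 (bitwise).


0b1000000110010101001001010111010 ^ 0b1111000101000100100011010101101 = 0b111000011010001101010000010111 = 946394135

946394135


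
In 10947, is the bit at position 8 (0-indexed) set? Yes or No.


0b10101011000011, bit 8 = 0. No

No


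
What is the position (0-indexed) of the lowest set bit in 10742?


0b10100111110110. Lowest set bit at position 1

1


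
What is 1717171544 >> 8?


0b1100110010110011111010101011000 >> 8 = 0b11001100101100111110101 = 6707701

6707701


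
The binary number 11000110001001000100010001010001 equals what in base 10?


11000110001001000100010001010001 in decimal = 3324265553

3324265553


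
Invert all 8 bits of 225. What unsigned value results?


225 ^ 255 = 30

30


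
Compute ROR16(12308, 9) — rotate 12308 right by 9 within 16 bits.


Rotate 0b11000000010100 right by 9 (16-bit) = 0b101000011000 = 2584

2584


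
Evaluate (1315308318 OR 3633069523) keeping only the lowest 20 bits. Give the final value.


Step 1: 1315308318 | 3633069523 = 3740155871
Step 2: 3740155871 & 1048575 = 933855

933855


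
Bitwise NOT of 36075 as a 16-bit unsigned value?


~0b1000110011101011 = 0b111001100010100 = 29460 (16-bit unsigned)

29460


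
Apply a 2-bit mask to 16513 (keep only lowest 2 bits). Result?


16513 & 3 = 1

1


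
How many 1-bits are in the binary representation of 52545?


0b1100110101000001 has 7 set bits

7


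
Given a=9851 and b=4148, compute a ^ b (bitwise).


9851 ^ 4148 = 13903

13903


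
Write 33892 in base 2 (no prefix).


33892 = 1000010001100100 in binary

1000010001100100


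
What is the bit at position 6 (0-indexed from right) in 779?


0b1100001011, position 6 = 0

0


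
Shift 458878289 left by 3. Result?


0b11011010110011110110101010001 << 3 = 0b11011010110011110110101010001000 = 3671026312

3671026312


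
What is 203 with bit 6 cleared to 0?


203 & ~(1 << 6) = 139

139


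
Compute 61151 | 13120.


0b1110111011011111 | 0b11001101000000 = 0b1111111111011111 = 65503

65503


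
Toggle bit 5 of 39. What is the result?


39 ^ (1 << 5) = 39 ^ 32 = 7

7


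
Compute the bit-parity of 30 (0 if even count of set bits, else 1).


0b11110 has 4 ones => parity 0

0


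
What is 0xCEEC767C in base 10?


CEEC767C hex = 3471603324 decimal

3471603324


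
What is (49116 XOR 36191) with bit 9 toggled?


Step 1: 49116 ^ 36191 = 12931
Step 2: 12931 ^ (1 << 9) = 12931 ^ 512 = 12419

12419


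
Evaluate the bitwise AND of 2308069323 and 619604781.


0b10001001100100100101011111001011 & 0b100100111011100110101100101101 = 0b100000100100001100001001 = 8536841

8536841


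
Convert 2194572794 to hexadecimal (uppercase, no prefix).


2194572794 = 82CE85FA hex

82CE85FA


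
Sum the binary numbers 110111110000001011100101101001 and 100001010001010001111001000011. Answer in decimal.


110111110000001011100101101001 + 100001010001010001111001000011 = 1011001000001011101011110101100 = 1493555116

1493555116


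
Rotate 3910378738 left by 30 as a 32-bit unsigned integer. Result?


Rotate 0b11101001000100111010010011110010 left by 30 (32-bit) = 0b10111010010001001110100100111100 = 3125078332

3125078332


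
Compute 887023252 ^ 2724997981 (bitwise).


0b110100110111101110011010010100 ^ 0b10100010011011000010101101011101 = 0b10010110101100101100110111001001 = 2528300489

2528300489


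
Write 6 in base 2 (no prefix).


6 = 110 in binary

110


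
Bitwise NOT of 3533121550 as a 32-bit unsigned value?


~0b11010010100101110010100000001110 = 0b101101011010001101011111110001 = 761845745 (32-bit unsigned)

761845745


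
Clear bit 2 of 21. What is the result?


21 & ~(1 << 2) = 17

17


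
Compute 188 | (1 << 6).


188 | (1 << 6) = 188 | 64 = 252

252


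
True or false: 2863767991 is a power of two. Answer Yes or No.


0b10101010101100011010000110110111. Multiple bits set => No

No


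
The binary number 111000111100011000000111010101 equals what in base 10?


111000111100011000000111010101 in decimal = 955351509

955351509


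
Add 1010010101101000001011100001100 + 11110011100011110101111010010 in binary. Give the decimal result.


1010010101101000001011100001100 + 11110011100011110101111010010 = 1110001001001100000001011011110 = 1898316510

1898316510


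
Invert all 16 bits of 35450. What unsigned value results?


35450 ^ 65535 = 30085

30085


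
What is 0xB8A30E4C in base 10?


B8A30E4C hex = 3097693772 decimal

3097693772


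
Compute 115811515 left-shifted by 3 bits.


0b110111001110010010010111011 << 3 = 0b110111001110010010010111011000 = 926492120

926492120


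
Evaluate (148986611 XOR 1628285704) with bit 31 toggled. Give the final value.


Step 1: 148986611 ^ 1628285704 = 1777136123
Step 2: 1777136123 ^ (1 << 31) = 1777136123 ^ 2147483648 = 3924619771

3924619771


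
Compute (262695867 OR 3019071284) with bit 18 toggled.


Step 1: 262695867 | 3019071284 = 3220930495
Step 2: 3220930495 ^ (1 << 18) = 3220930495 ^ 262144 = 3221192639

3221192639


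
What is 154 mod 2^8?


154 & 255 = 154

154


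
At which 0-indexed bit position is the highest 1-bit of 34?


0b100010. Highest set bit at position 5

5


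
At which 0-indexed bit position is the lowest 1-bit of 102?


0b1100110. Lowest set bit at position 1

1


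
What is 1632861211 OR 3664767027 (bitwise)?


0b1100001010100110111110000011011 | 0b11011010011011111110100000110011 = 0b11111011011111111111110000111011 = 4219468859

4219468859


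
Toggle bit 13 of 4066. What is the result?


4066 ^ (1 << 13) = 4066 ^ 8192 = 12258

12258


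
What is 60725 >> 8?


0b1110110100110101 >> 8 = 0b11101101 = 237

237


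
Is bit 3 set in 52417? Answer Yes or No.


0b1100110011000001, bit 3 = 0. No

No


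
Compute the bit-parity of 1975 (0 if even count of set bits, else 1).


0b11110110111 has 9 ones => parity 1

1


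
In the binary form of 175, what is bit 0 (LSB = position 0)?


0b10101111, position 0 = 1

1


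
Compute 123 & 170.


0b1111011 & 0b10101010 = 0b101010 = 42

42


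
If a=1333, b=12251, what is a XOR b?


1333 ^ 12251 = 10990

10990


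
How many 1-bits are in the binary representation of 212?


0b11010100 has 4 set bits

4


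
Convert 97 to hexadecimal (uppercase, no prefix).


97 = 61 hex

61


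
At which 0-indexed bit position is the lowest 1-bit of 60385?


0b1110101111100001. Lowest set bit at position 0

0


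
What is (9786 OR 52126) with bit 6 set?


Step 1: 9786 | 52126 = 61374
Step 2: 61374 | (1 << 6) = 61374 | 64 = 61438

61438


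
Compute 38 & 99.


0b100110 & 0b1100011 = 0b100010 = 34

34


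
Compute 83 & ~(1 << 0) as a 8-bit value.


83 & ~(1 << 0) = 82

82


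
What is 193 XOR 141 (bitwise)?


0b11000001 ^ 0b10001101 = 0b1001100 = 76

76


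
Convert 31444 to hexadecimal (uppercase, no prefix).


31444 = 7AD4 hex

7AD4


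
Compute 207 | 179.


0b11001111 | 0b10110011 = 0b11111111 = 255

255


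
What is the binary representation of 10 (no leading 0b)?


10 = 1010 in binary

1010


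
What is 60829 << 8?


0b1110110110011101 << 8 = 0b111011011001110100000000 = 15572224

15572224


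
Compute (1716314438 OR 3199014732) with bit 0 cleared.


Step 1: 1716314438 | 3199014732 = 4277008206
Step 2: 4277008206 & ~(1 << 0) = 4277008206

4277008206


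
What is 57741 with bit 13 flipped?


57741 ^ (1 << 13) = 57741 ^ 8192 = 49549

49549


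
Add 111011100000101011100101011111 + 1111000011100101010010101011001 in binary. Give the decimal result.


111011100000101011100101011111 + 1111000011100101010010101011001 = 10110011111101010101111010111000 = 3019202232

3019202232


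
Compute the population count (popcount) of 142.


0b10001110 has 4 set bits

4


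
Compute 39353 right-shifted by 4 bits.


0b1001100110111001 >> 4 = 0b100110011011 = 2459

2459


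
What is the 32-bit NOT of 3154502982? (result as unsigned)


~0b10111100000001011110010101000110 = 0b1000011111110100001101010111001 = 1140464313 (32-bit unsigned)

1140464313


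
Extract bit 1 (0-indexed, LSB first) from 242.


0b11110010, position 1 = 1

1


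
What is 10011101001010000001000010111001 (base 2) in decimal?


10011101001010000001000010111001 in decimal = 2636648633

2636648633


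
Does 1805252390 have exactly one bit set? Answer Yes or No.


0b1101011100110011111011100100110. Multiple bits set => No

No


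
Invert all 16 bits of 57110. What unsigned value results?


57110 ^ 65535 = 8425

8425


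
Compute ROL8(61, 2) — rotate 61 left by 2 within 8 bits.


Rotate 0b111101 left by 2 (8-bit) = 0b11110100 = 244

244


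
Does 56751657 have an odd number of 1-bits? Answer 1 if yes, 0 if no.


0b11011000011111011000101001 has 14 ones => parity 0

0


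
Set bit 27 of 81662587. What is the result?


81662587 | (1 << 27) = 81662587 | 134217728 = 215880315

215880315


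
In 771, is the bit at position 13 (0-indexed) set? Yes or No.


0b1100000011, bit 13 = 0. No

No


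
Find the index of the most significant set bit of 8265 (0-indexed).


0b10000001001001. Highest set bit at position 13

13


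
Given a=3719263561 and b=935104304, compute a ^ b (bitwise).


3719263561 ^ 935104304 = 3927177849

3927177849


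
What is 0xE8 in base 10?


E8 hex = 232 decimal

232


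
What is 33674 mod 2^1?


33674 & 1 = 0

0


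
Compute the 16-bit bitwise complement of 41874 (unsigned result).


~0b1010001110010010 = 0b101110001101101 = 23661 (16-bit unsigned)

23661


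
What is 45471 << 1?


0b1011000110011111 << 1 = 0b10110001100111110 = 90942

90942


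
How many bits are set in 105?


0b1101001 has 4 set bits

4


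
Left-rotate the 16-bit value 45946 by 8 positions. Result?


Rotate 0b1011001101111010 left by 8 (16-bit) = 0b111101010110011 = 31411

31411


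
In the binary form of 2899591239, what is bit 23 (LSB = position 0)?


0b10101100110101000100000001000111, position 23 = 1

1


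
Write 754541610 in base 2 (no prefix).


754541610 = 101100111110010110010000101010 in binary

101100111110010110010000101010


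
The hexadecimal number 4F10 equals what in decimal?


4F10 hex = 20240 decimal

20240


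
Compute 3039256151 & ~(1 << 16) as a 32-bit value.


3039256151 & ~(1 << 16) = 3039190615

3039190615


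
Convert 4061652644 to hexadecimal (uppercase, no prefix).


4061652644 = F217E6A4 hex

F217E6A4


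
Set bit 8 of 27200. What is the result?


27200 | (1 << 8) = 27200 | 256 = 27456

27456


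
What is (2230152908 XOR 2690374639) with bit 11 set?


Step 1: 2230152908 ^ 2690374639 = 615953699
Step 2: 615953699 | (1 << 11) = 615953699 | 2048 = 615955747

615955747


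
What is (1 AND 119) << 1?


Step 1: 1 & 119 = 1
Step 2: 1 << 1 = 2

2


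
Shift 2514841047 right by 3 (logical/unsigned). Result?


0b10010101111001010110110111010111 >> 3 = 0b10010101111001010110110111010 = 314355130

314355130


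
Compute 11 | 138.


0b1011 | 0b10001010 = 0b10001011 = 139

139


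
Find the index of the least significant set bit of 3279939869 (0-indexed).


0b11000011011111111110100100011101. Lowest set bit at position 0

0


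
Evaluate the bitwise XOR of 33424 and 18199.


0b1000001010010000 ^ 0b100011100010111 = 0b1100010110000111 = 50567

50567


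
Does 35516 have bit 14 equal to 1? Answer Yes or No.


0b1000101010111100, bit 14 = 0. No

No


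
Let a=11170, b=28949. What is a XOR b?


11170 ^ 28949 = 23223

23223


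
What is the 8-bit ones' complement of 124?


124 ^ 255 = 131

131


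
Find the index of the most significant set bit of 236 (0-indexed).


0b11101100. Highest set bit at position 7

7


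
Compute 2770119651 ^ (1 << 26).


2770119651 ^ (1 << 26) = 2770119651 ^ 67108864 = 2703010787

2703010787


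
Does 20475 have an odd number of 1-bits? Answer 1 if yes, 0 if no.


0b100111111111011 has 12 ones => parity 0

0


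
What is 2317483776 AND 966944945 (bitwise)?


0b10001010001000011111111100000000 & 0b111001101000100110100010110001 = 0b1000001000000110100000000000 = 136341504

136341504


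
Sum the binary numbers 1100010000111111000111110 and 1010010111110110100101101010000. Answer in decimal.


1100010000111111000111110 + 1010010111110110100101101010000 = 1010100100000111100100110001110 = 1417922958

1417922958


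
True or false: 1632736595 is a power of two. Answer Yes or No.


0b1100001010100011001010101010011. Multiple bits set => No

No


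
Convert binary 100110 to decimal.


100110 in decimal = 38

38


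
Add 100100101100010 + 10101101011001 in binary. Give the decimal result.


100100101100010 + 10101101011001 = 111010010111011 = 29883

29883


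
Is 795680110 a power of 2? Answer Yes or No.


0b101111011011010001110101101110. Multiple bits set => No

No


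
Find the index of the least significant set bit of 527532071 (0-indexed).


0b11111011100011000000000100111. Lowest set bit at position 0

0


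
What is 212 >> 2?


0b11010100 >> 2 = 0b110101 = 53

53


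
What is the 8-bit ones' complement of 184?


184 ^ 255 = 71

71


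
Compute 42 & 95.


0b101010 & 0b1011111 = 0b1010 = 10

10


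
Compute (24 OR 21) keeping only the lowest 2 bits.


Step 1: 24 | 21 = 29
Step 2: 29 & 3 = 1

1


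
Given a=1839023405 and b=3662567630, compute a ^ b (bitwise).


1839023405 ^ 3662567630 = 3084066275

3084066275


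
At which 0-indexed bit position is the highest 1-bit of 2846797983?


0b10101001101011101011000010011111. Highest set bit at position 31

31


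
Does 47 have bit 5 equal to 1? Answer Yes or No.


0b101111, bit 5 = 1. Yes

Yes


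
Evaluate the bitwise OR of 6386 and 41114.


0b1100011110010 | 0b1010000010011010 = 0b1011100011111010 = 47354

47354


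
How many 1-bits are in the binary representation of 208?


0b11010000 has 3 set bits

3


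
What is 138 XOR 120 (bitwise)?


0b10001010 ^ 0b1111000 = 0b11110010 = 242

242


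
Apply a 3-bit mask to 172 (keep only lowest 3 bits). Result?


172 & 7 = 4

4


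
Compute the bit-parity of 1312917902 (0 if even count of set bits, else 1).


0b1001110010000011000100110001110 has 13 ones => parity 1

1


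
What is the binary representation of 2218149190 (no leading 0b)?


2218149190 = 10000100001101100100010101000110 in binary

10000100001101100100010101000110


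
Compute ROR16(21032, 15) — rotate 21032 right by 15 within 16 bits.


Rotate 0b101001000101000 right by 15 (16-bit) = 0b1010010001010000 = 42064

42064


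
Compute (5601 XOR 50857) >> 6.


Step 1: 5601 ^ 50857 = 54088
Step 2: 54088 >> 6 = 845

845


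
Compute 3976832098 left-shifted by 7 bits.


0b11101101000010011010010001100010 << 7 = 0b111011010000100110100100011000100000000 = 509034508544

509034508544


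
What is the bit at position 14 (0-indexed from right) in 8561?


0b10000101110001, position 14 = 0

0


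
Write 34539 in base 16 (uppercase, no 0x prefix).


34539 = 86EB hex

86EB


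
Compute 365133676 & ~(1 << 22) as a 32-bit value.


365133676 & ~(1 << 22) = 360939372

360939372


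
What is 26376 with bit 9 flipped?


26376 ^ (1 << 9) = 26376 ^ 512 = 25864

25864


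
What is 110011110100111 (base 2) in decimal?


110011110100111 in decimal = 26535

26535


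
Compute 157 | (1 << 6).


157 | (1 << 6) = 157 | 64 = 221

221


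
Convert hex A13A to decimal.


A13A hex = 41274 decimal

41274


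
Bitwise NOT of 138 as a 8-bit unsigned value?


~0b10001010 = 0b1110101 = 117 (8-bit unsigned)

117


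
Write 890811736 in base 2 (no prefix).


890811736 = 110101000110001011010101011000 in binary

110101000110001011010101011000


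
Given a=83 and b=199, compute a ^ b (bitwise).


83 ^ 199 = 148

148


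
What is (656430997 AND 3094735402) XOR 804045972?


Step 1: 656430997 & 3094735402 = 538984960
Step 2: 538984960 ^ 804045972 = 265062036

265062036


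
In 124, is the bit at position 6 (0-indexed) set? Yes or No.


0b1111100, bit 6 = 1. Yes

Yes


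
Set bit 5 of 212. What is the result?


212 | (1 << 5) = 212 | 32 = 244

244


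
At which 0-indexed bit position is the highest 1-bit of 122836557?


0b111010100100101011001001101. Highest set bit at position 26

26


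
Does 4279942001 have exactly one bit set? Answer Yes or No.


0b11111111000110101011101101110001. Multiple bits set => No

No


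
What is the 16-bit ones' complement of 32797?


32797 ^ 65535 = 32738

32738


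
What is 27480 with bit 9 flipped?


27480 ^ (1 << 9) = 27480 ^ 512 = 26968

26968


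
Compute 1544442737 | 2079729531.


0b1011100000011100101001101110001 | 0b1111011111101100010011101111011 = 0b1111111111111100111011101111011 = 2147383163

2147383163


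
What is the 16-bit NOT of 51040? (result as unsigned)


~0b1100011101100000 = 0b11100010011111 = 14495 (16-bit unsigned)

14495


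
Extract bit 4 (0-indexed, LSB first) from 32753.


0b111111111110001, position 4 = 1

1


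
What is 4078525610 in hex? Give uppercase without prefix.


4078525610 = F3195CAA hex

F3195CAA


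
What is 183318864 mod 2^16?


183318864 & 65535 = 14672

14672


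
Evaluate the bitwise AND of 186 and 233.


0b10111010 & 0b11101001 = 0b10101000 = 168

168


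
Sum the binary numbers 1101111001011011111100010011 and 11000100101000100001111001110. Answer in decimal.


1101111001011011111100010011 + 11000100101000100001111001110 = 100110011110100000001011100001 = 645530337

645530337


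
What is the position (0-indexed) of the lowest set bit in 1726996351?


0b1100110111011111101111101111111. Lowest set bit at position 0

0


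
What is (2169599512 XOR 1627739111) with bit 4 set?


Step 1: 2169599512 ^ 1627739111 = 3763611135
Step 2: 3763611135 | (1 << 4) = 3763611135 | 16 = 3763611135

3763611135


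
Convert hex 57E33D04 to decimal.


57E33D04 hex = 1474510084 decimal

1474510084


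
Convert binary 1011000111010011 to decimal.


1011000111010011 in decimal = 45523

45523


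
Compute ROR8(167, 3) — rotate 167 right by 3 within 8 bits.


Rotate 0b10100111 right by 3 (8-bit) = 0b11110100 = 244

244


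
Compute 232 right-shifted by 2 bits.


0b11101000 >> 2 = 0b111010 = 58

58


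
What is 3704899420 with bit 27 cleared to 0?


3704899420 & ~(1 << 27) = 3570681692

3570681692


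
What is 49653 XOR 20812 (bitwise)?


0b1100000111110101 ^ 0b101000101001100 = 0b1001000010111001 = 37049

37049


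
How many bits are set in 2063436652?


0b1111010111111011000101101101100 has 20 set bits

20


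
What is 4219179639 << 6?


0b11111011011110111001001001110111 << 6 = 0b11111011011110111001001001110111000000 = 270027496896

270027496896


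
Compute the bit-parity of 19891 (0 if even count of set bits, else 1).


0b100110110110011 has 9 ones => parity 1

1


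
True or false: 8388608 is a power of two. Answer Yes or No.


0b100000000000000000000000. Only one bit set => Yes

Yes


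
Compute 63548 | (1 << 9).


63548 | (1 << 9) = 63548 | 512 = 64060

64060


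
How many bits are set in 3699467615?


0b11011100100000010110010101011111 has 17 set bits

17


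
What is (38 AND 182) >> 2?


Step 1: 38 & 182 = 38
Step 2: 38 >> 2 = 9

9


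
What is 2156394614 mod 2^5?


2156394614 & 31 = 22

22


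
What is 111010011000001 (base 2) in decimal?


111010011000001 in decimal = 29889

29889


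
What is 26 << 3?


0b11010 << 3 = 0b11010000 = 208

208


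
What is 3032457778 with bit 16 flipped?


3032457778 ^ (1 << 16) = 3032457778 ^ 65536 = 3032392242

3032392242


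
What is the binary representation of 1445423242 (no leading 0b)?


1445423242 = 1010110001001110110100010001010 in binary

1010110001001110110100010001010


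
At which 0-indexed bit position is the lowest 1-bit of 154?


0b10011010. Lowest set bit at position 1

1


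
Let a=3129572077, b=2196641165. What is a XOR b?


3129572077 ^ 2196641165 = 946302816

946302816


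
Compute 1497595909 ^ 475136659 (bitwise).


0b1011001010000111000000000000101 ^ 0b11100010100100000001010010011 = 0b1000101000100011000001010010110 = 1158775446

1158775446


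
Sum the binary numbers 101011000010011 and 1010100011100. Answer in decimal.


101011000010011 + 1010100011100 = 110101100101111 = 27439

27439


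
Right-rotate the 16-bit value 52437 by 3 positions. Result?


Rotate 0b1100110011010101 right by 3 (16-bit) = 0b1011100110011010 = 47514

47514


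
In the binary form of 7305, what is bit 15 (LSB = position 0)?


0b1110010001001, position 15 = 0

0


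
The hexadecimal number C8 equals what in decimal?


C8 hex = 200 decimal

200


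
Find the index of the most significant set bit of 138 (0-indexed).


0b10001010. Highest set bit at position 7

7


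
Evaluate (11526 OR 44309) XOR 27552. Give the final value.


Step 1: 11526 | 44309 = 44311
Step 2: 44311 ^ 27552 = 50871

50871


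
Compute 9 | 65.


0b1001 | 0b1000001 = 0b1001001 = 73

73


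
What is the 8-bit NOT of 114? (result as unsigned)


~0b1110010 = 0b10001101 = 141 (8-bit unsigned)

141


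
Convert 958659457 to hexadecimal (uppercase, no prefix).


958659457 = 3923FB81 hex

3923FB81


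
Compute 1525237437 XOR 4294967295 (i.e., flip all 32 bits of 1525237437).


1525237437 ^ 4294967295 = 2769729858

2769729858


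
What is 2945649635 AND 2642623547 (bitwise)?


0b10101111100100110000101111100011 & 0b10011101100000110011110000111011 = 0b10001101100000110000100000100011 = 2374174755

2374174755


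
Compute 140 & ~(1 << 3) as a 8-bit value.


140 & ~(1 << 3) = 132

132


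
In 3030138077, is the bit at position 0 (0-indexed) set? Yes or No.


0b10110100100111000011110011011101, bit 0 = 1. Yes

Yes


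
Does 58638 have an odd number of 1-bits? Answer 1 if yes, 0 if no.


0b1110010100001110 has 8 ones => parity 0

0


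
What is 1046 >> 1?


0b10000010110 >> 1 = 0b1000001011 = 523

523


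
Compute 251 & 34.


0b11111011 & 0b100010 = 0b100010 = 34

34


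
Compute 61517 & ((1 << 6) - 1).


61517 & 63 = 13

13


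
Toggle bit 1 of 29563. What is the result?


29563 ^ (1 << 1) = 29563 ^ 2 = 29561

29561


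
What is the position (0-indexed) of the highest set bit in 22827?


0b101100100101011. Highest set bit at position 14

14


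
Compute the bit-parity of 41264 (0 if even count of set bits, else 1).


0b1010000100110000 has 5 ones => parity 1

1


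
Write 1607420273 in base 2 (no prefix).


1607420273 = 1011111110011110100100101110001 in binary

1011111110011110100100101110001


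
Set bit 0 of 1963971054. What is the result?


1963971054 | (1 << 0) = 1963971054 | 1 = 1963971055

1963971055


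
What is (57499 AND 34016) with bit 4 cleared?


Step 1: 57499 & 34016 = 32896
Step 2: 32896 & ~(1 << 4) = 32896

32896


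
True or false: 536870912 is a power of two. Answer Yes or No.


0b100000000000000000000000000000. Only one bit set => Yes

Yes


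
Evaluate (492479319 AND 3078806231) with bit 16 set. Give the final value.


Step 1: 492479319 & 3078806231 = 352485975
Step 2: 352485975 | (1 << 16) = 352485975 | 65536 = 352551511

352551511


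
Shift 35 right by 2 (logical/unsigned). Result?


0b100011 >> 2 = 0b1000 = 8

8


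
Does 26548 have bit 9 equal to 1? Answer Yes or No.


0b110011110110100, bit 9 = 1. Yes

Yes


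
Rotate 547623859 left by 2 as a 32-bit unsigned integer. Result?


Rotate 0b100000101001000001001110110011 left by 2 (32-bit) = 0b10000010100100000100111011001100 = 2190495436

2190495436


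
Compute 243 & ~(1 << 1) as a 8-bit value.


243 & ~(1 << 1) = 241

241


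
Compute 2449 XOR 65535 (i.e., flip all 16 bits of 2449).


2449 ^ 65535 = 63086

63086


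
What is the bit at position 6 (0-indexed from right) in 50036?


0b1100001101110100, position 6 = 1

1


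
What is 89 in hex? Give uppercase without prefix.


89 = 59 hex

59


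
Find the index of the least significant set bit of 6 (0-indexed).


0b110. Lowest set bit at position 1

1


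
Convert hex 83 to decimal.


83 hex = 131 decimal

131


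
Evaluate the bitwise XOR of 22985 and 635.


0b101100111001001 ^ 0b1001111011 = 0b101101110110010 = 23474

23474


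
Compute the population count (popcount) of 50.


0b110010 has 3 set bits

3


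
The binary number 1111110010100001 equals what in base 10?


1111110010100001 in decimal = 64673

64673


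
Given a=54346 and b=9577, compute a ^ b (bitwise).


54346 ^ 9577 = 61731

61731


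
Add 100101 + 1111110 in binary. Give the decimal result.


100101 + 1111110 = 10100011 = 163

163


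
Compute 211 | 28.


0b11010011 | 0b11100 = 0b11011111 = 223

223


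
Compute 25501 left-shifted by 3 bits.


0b110001110011101 << 3 = 0b110001110011101000 = 204008

204008


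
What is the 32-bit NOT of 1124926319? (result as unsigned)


~0b1000011000011010000001101101111 = 0b10111100111100101111110010010000 = 3170040976 (32-bit unsigned)

3170040976


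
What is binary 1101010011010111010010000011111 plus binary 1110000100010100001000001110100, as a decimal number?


1101010011010111010010000011111 + 1110000100010100001000001110100 = 11011010111101011011010010010011 = 3673535635

3673535635


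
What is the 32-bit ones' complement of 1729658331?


1729658331 ^ 4294967295 = 2565308964

2565308964


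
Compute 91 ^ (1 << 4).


91 ^ (1 << 4) = 91 ^ 16 = 75

75


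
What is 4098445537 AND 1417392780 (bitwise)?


0b11110100010010010101000011100001 & 0b1010100011110111011001010001100 = 0b1010100010010010001000010000000 = 1414074496

1414074496


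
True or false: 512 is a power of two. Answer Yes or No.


0b1000000000. Only one bit set => Yes

Yes


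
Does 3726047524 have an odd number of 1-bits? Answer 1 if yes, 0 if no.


0b11011110000101101111100100100100 has 17 ones => parity 1

1


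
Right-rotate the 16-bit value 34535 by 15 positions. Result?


Rotate 0b1000011011100111 right by 15 (16-bit) = 0b110111001111 = 3535

3535


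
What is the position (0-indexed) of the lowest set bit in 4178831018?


0b11111001000100111110011010101010. Lowest set bit at position 1

1


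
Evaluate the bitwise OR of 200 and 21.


0b11001000 | 0b10101 = 0b11011101 = 221

221


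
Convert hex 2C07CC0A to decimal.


2C07CC0A hex = 738708490 decimal

738708490


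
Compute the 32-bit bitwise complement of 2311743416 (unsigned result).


~0b10001001110010100110011110111000 = 0b1110110001101011001100001000111 = 1983223879 (32-bit unsigned)

1983223879


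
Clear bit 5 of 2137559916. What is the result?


2137559916 & ~(1 << 5) = 2137559884

2137559884


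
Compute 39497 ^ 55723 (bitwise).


0b1001101001001001 ^ 0b1101100110101011 = 0b100001111100010 = 17378

17378


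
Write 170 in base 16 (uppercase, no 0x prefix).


170 = AA hex

AA


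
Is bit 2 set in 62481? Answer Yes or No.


0b1111010000010001, bit 2 = 0. No

No


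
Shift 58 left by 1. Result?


0b111010 << 1 = 0b1110100 = 116

116


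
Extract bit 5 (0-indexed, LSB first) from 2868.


0b101100110100, position 5 = 1

1


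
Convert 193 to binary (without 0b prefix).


193 = 11000001 in binary

11000001


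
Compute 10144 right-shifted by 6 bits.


0b10011110100000 >> 6 = 0b10011110 = 158

158


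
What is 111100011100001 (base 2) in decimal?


111100011100001 in decimal = 30945

30945


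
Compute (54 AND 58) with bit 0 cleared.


Step 1: 54 & 58 = 50
Step 2: 50 & ~(1 << 0) = 50

50


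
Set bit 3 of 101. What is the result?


101 | (1 << 3) = 101 | 8 = 109

109


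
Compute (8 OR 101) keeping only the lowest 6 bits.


Step 1: 8 | 101 = 109
Step 2: 109 & 63 = 45

45


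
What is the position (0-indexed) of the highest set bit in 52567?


0b1100110101010111. Highest set bit at position 15

15


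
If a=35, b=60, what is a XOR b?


35 ^ 60 = 31

31


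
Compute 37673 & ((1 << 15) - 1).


37673 & 32767 = 4905

4905


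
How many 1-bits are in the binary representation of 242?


0b11110010 has 5 set bits

5


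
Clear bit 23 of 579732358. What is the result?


579732358 & ~(1 << 23) = 571343750

571343750


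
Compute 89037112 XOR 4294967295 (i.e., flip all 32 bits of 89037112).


89037112 ^ 4294967295 = 4205930183

4205930183


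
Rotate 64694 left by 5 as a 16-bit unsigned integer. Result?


Rotate 0b1111110010110110 left by 5 (16-bit) = 0b1001011011011111 = 38623

38623


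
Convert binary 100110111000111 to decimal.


100110111000111 in decimal = 19911

19911


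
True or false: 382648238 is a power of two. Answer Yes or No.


0b10110110011101011111110101110. Multiple bits set => No

No


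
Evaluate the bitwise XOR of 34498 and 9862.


0b1000011011000010 ^ 0b10011010000110 = 0b1010000001000100 = 41028

41028


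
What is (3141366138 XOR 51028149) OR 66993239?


Step 1: 3141366138 ^ 51028149 = 3090665935
Step 2: 3090665935 | 66993239 = 3154116063

3154116063


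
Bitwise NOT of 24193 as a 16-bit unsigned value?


~0b101111010000001 = 0b1010000101111110 = 41342 (16-bit unsigned)

41342


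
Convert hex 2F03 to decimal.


2F03 hex = 12035 decimal

12035


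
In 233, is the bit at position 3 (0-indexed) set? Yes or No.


0b11101001, bit 3 = 1. Yes

Yes


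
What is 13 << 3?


0b1101 << 3 = 0b1101000 = 104

104


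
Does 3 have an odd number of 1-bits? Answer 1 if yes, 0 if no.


0b11 has 2 ones => parity 0

0


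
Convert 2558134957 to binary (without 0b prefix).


2558134957 = 10011000011110100000101010101101 in binary

10011000011110100000101010101101


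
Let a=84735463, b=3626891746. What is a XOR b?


84735463 ^ 3626891746 = 3709930501

3709930501


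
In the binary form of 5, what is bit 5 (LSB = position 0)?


0b101, position 5 = 0

0


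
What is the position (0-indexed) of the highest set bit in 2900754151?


0b10101100111001011111111011100111. Highest set bit at position 31

31


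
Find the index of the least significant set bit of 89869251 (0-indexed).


0b101010110110100101111000011. Lowest set bit at position 0

0


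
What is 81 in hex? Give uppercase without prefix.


81 = 51 hex

51


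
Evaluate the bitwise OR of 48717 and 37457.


0b1011111001001101 | 0b1001001001010001 = 0b1011111001011101 = 48733

48733


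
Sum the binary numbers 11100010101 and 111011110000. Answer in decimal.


11100010101 + 111011110000 = 1011000000101 = 5637

5637


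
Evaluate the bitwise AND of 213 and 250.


0b11010101 & 0b11111010 = 0b11010000 = 208

208


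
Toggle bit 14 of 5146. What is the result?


5146 ^ (1 << 14) = 5146 ^ 16384 = 21530

21530


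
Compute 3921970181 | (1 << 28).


3921970181 | (1 << 28) = 3921970181 | 268435456 = 4190405637

4190405637


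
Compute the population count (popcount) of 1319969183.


0b1001110101011010010000110011111 has 17 set bits

17


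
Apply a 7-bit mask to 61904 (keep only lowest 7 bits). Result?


61904 & 127 = 80

80


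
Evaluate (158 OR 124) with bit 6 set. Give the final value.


Step 1: 158 | 124 = 254
Step 2: 254 | (1 << 6) = 254 | 64 = 254

254


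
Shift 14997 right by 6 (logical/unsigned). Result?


0b11101010010101 >> 6 = 0b11101010 = 234

234


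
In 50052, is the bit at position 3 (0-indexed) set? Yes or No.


0b1100001110000100, bit 3 = 0. No

No


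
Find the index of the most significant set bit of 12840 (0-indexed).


0b11001000101000. Highest set bit at position 13

13


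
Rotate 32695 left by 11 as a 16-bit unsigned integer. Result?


Rotate 0b111111110110111 left by 11 (16-bit) = 0b1011101111111101 = 48125

48125


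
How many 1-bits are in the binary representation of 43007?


0b1010011111111111 has 13 set bits

13


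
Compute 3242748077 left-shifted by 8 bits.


0b11000001010010000110100010101101 << 8 = 0b1100000101001000011010001010110100000000 = 830143507712

830143507712


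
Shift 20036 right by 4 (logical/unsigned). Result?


0b100111001000100 >> 4 = 0b10011100100 = 1252

1252


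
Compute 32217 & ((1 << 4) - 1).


32217 & 15 = 9

9


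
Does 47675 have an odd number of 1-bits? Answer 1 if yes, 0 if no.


0b1011101000111011 has 10 ones => parity 0

0


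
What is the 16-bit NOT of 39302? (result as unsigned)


~0b1001100110000110 = 0b110011001111001 = 26233 (16-bit unsigned)

26233


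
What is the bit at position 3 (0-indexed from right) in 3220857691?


0b10111111111110100110001101011011, position 3 = 1

1


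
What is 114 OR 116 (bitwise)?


0b1110010 | 0b1110100 = 0b1110110 = 118

118


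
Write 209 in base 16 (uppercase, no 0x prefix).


209 = D1 hex

D1


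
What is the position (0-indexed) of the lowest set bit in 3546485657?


0b11010011011000110001001110011001. Lowest set bit at position 0

0


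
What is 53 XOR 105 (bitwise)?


0b110101 ^ 0b1101001 = 0b1011100 = 92

92


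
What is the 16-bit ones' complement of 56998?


56998 ^ 65535 = 8537

8537


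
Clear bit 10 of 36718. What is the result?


36718 & ~(1 << 10) = 35694

35694


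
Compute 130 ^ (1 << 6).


130 ^ (1 << 6) = 130 ^ 64 = 194

194


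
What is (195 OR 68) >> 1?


Step 1: 195 | 68 = 199
Step 2: 199 >> 1 = 99

99


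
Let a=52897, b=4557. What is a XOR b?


52897 ^ 4557 = 57196

57196


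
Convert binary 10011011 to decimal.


10011011 in decimal = 155

155


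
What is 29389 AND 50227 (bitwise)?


0b111001011001101 & 0b1100010000110011 = 0b100000000000001 = 16385

16385


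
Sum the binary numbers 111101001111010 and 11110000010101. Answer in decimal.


111101001111010 + 11110000010101 = 1011011010001111 = 46735

46735


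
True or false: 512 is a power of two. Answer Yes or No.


0b1000000000. Only one bit set => Yes

Yes


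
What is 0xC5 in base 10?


C5 hex = 197 decimal

197


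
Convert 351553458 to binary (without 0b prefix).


351553458 = 10100111101000100011110110010 in binary

10100111101000100011110110010


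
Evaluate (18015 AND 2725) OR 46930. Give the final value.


Step 1: 18015 & 2725 = 517
Step 2: 517 | 46930 = 46935

46935


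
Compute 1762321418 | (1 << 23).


1762321418 | (1 << 23) = 1762321418 | 8388608 = 1770710026

1770710026


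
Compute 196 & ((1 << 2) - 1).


196 & 3 = 0

0


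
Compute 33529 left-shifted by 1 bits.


0b1000001011111001 << 1 = 0b10000010111110010 = 67058

67058


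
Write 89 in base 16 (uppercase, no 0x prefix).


89 = 59 hex

59


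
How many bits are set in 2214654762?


0b10000100000000001111001100101010 has 11 set bits

11


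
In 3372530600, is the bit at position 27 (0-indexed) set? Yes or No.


0b11001001000001001011101110101000, bit 27 = 1. Yes

Yes


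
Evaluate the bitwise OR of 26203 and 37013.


0b110011001011011 | 0b1001000010010101 = 0b1111011011011111 = 63199

63199


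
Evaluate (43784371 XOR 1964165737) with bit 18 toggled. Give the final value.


Step 1: 43784371 ^ 1964165737 = 2005848794
Step 2: 2005848794 ^ (1 << 18) = 2005848794 ^ 262144 = 2005586650

2005586650


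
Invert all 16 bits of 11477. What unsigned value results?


11477 ^ 65535 = 54058

54058


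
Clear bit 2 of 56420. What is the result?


56420 & ~(1 << 2) = 56416

56416


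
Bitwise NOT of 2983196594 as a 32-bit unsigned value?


~0b10110001110011111111011110110010 = 0b1001110001100000000100001001101 = 1311770701 (32-bit unsigned)

1311770701
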